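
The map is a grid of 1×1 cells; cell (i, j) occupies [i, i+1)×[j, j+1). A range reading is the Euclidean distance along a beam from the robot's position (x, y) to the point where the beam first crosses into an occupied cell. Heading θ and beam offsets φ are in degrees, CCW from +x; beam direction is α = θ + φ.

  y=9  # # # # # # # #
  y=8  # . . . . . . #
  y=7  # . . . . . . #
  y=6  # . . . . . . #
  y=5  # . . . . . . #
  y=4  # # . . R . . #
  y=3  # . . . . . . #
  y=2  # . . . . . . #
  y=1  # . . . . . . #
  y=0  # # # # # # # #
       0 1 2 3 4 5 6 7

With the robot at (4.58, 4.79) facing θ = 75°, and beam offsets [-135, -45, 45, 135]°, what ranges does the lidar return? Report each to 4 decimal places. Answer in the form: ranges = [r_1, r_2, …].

ranges = [4.3763, 2.7944, 4.8613, 4.1338]

beam 1: φ=-135°, α=300°
  cosα=0.5000 sinα=-0.8660 | (4,4) | tMaxX 0.8400 tMaxY 0.9122 | tΔX 2.0000 tΔY 1.1547
    t=0.8400 [x] (5,4)
    t=0.9122 [y] (5,3)
    t=2.0669 [y] (5,2)
    t=2.8400 [x] (6,2)
    t=3.2216 [y] (6,1)
    t=4.3763 [y] (6,0) — stop
  → r_1 = 4.3763
beam 2: φ=-45°, α=30°
  cosα=0.8660 sinα=0.5000 | (4,4) | tMaxX 0.4850 tMaxY 0.4200 | tΔX 1.1547 tΔY 2.0000
    t=0.4200 [y] (4,5)
    t=0.4850 [x] (5,5)
    t=1.6397 [x] (6,5)
    t=2.4200 [y] (6,6)
    t=2.7944 [x] (7,6) — stop
  → r_2 = 2.7944
beam 3: φ=45°, α=120°
  cosα=-0.5000 sinα=0.8660 | (4,4) | tMaxX 1.1600 tMaxY 0.2425 | tΔX 2.0000 tΔY 1.1547
    t=0.2425 [y] (4,5)
    t=1.1600 [x] (3,5)
    t=1.3972 [y] (3,6)
    t=2.5519 [y] (3,7)
    t=3.1600 [x] (2,7)
    t=3.7066 [y] (2,8)
    t=4.8613 [y] (2,9) — stop
  → r_3 = 4.8613
beam 4: φ=135°, α=210°
  cosα=-0.8660 sinα=-0.5000 | (4,4) | tMaxX 0.6697 tMaxY 1.5800 | tΔX 1.1547 tΔY 2.0000
    t=0.6697 [x] (3,4)
    t=1.5800 [y] (3,3)
    t=1.8244 [x] (2,3)
    t=2.9791 [x] (1,3)
    t=3.5800 [y] (1,2)
    t=4.1338 [x] (0,2) — stop
  → r_4 = 4.1338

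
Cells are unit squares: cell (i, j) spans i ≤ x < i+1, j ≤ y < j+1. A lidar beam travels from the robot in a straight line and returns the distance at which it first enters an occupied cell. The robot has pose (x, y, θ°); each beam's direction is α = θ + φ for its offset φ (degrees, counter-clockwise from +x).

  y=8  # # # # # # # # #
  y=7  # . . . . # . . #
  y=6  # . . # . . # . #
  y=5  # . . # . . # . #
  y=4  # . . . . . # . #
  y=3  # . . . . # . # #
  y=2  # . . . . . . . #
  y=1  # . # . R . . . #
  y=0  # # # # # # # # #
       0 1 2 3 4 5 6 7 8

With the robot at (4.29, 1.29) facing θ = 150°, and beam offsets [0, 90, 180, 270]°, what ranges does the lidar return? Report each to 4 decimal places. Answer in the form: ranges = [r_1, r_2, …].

beam 1: φ=0°, α=150°
  cosα=-0.8660 sinα=0.5000 | (4,1) | tMaxX 0.3349 tMaxY 1.4200 | tΔX 1.1547 tΔY 2.0000
    t=0.3349 [x] (3,1)
    t=1.4200 [y] (3,2)
    t=1.4896 [x] (2,2)
    t=2.6443 [x] (1,2)
    t=3.4200 [y] (1,3)
    t=3.7990 [x] (0,3) — stop
  → r_1 = 3.7990
beam 2: φ=90°, α=240°
  cosα=-0.5000 sinα=-0.8660 | (4,1) | tMaxX 0.5800 tMaxY 0.3349 | tΔX 2.0000 tΔY 1.1547
    t=0.3349 [y] (4,0) — stop
  → r_2 = 0.3349
beam 3: φ=180°, α=330°
  cosα=0.8660 sinα=-0.5000 | (4,1) | tMaxX 0.8198 tMaxY 0.5800 | tΔX 1.1547 tΔY 2.0000
    t=0.5800 [y] (4,0) — stop
  → r_3 = 0.5800
beam 4: φ=270°, α=60°
  cosα=0.5000 sinα=0.8660 | (4,1) | tMaxX 1.4200 tMaxY 0.8198 | tΔX 2.0000 tΔY 1.1547
    t=0.8198 [y] (4,2)
    t=1.4200 [x] (5,2)
    t=1.9745 [y] (5,3) — stop
  → r_4 = 1.9745

ranges = [3.7990, 0.3349, 0.5800, 1.9745]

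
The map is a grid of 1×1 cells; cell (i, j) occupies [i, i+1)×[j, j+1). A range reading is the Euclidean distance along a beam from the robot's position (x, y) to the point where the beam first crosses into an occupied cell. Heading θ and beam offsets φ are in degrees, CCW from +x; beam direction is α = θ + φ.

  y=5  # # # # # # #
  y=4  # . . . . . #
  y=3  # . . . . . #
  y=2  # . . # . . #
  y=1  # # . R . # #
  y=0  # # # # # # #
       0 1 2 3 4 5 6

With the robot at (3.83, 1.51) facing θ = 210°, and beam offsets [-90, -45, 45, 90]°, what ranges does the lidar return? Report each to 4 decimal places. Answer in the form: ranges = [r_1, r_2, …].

beam 1: φ=-90°, α=120°
  direction (-0.5000, 0.8660); cell (3,1); t to first gridline: x 1.6600, y 0.5658 (then +2.0000 / +1.1547)
    (3,2) via y @ 0.5658  # hit
  → r_1 = 0.5658
beam 2: φ=-45°, α=165°
  direction (-0.9659, 0.2588); cell (3,1); t to first gridline: x 0.8593, y 1.8932 (then +1.0353 / +3.8637)
    (2,1) via x @ 0.8593
    (2,2) via y @ 1.8932
    (1,2) via x @ 1.8946
    (0,2) via x @ 2.9298  # hit
  → r_2 = 2.9298
beam 3: φ=45°, α=255°
  direction (-0.2588, -0.9659); cell (3,1); t to first gridline: x 3.2069, y 0.5280 (then +3.8637 / +1.0353)
    (3,0) via y @ 0.5280  # hit
  → r_3 = 0.5280
beam 4: φ=90°, α=300°
  direction (0.5000, -0.8660); cell (3,1); t to first gridline: x 0.3400, y 0.5889 (then +2.0000 / +1.1547)
    (4,1) via x @ 0.3400
    (4,0) via y @ 0.5889  # hit
  → r_4 = 0.5889

ranges = [0.5658, 2.9298, 0.5280, 0.5889]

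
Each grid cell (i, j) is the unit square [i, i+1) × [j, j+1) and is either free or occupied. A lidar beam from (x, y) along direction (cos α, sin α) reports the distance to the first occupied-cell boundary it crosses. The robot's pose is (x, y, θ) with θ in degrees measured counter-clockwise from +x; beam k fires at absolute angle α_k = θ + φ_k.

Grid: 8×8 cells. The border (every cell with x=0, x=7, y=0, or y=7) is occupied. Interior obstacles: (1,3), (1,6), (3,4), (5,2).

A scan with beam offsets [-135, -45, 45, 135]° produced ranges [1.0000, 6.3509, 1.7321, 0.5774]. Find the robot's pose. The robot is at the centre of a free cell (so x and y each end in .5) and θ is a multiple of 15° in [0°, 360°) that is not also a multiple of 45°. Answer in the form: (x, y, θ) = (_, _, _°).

(x, y, θ) = (5.5, 6.5, 285°)

The pose lattice has 32·16 = 512 candidates. Test each by forward raycasting.
  (6.5, 5.5, 195°): beam 2 = 3.0000 ≠ 6.3509 ✗
  (2.5, 5.5, 300°): beam 1 = 1.5529 ≠ 1.0000 ✗
  (3.5, 2.5, 75°): beam 1 = 1.7321 ≠ 1.0000 ✗
  (4.5, 6.5, 210°): beam 1 = 0.5176 ≠ 1.0000 ✗
  …
  (5.5, 6.5, 285°): r_1=1.0000, r_2=6.3509, r_3=1.7321, r_4=0.5774 — all match ✓
Unique over the lattice → pose = (5.5, 6.5, 285°).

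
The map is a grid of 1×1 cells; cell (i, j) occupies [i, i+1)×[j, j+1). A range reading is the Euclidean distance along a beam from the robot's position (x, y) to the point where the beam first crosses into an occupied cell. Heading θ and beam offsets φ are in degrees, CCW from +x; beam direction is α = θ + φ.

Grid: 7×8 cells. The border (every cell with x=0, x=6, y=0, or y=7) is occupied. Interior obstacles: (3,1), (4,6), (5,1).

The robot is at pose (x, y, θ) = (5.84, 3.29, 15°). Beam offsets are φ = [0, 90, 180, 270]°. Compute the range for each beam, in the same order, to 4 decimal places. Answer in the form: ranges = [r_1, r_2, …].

beam 1: φ=0°, α=15°
  direction (0.9659, 0.2588); cell (5,3); t to first gridline: x 0.1656, y 2.7432 (then +1.0353 / +3.8637)
    (6,3) via x @ 0.1656  # hit
  → r_1 = 0.1656
beam 2: φ=90°, α=105°
  direction (-0.2588, 0.9659); cell (5,3); t to first gridline: x 3.2455, y 0.7350 (then +3.8637 / +1.0353)
    (5,4) via y @ 0.7350
    (5,5) via y @ 1.7703
    (5,6) via y @ 2.8056
    (4,6) via x @ 3.2455  # hit
  → r_2 = 3.2455
beam 3: φ=180°, α=195°
  direction (-0.9659, -0.2588); cell (5,3); t to first gridline: x 0.8696, y 1.1205 (then +1.0353 / +3.8637)
    (4,3) via x @ 0.8696
    (4,2) via y @ 1.1205
    (3,2) via x @ 1.9049
    (2,2) via x @ 2.9402
    (1,2) via x @ 3.9755
    (1,1) via y @ 4.9842
    (0,1) via x @ 5.0107  # hit
  → r_3 = 5.0107
beam 4: φ=270°, α=285°
  direction (0.2588, -0.9659); cell (5,3); t to first gridline: x 0.6182, y 0.3002 (then +3.8637 / +1.0353)
    (5,2) via y @ 0.3002
    (6,2) via x @ 0.6182  # hit
  → r_4 = 0.6182

ranges = [0.1656, 3.2455, 5.0107, 0.6182]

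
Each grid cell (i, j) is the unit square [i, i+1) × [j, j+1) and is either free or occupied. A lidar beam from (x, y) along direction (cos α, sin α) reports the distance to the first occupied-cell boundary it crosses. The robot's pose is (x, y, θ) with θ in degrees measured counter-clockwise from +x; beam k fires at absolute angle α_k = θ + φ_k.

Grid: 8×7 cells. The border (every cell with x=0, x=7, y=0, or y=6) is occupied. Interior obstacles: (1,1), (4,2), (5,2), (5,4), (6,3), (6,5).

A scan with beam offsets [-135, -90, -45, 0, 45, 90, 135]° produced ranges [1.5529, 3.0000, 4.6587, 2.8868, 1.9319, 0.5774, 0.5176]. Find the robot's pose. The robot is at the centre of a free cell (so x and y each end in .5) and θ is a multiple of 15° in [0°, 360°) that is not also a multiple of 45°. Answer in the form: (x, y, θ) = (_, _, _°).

(x, y, θ) = (2.5, 5.5, 330°)

Enumerate (i+0.5, j+0.5, θ) over the 24 free cells and 16 admissible headings. For each, cast all 7 beams and compare to the given ranges.
  (1.5, 5.5, 150°): beam 1 = 1.9319 ≠ 1.5529 ✗
  (1.5, 2.5, 300°): beam 1 = 0.5176 ≠ 1.5529 ✗
  (2.5, 2.5, 120°): beam 3 = 3.6235 ≠ 4.6587 ✗
  (1.5, 3.5, 195°): beam 1 = 2.8868 ≠ 1.5529 ✗
  (6.5, 2.5, 30°): beam 2 = 1.0000 ≠ 3.0000 ✗
  …
  (2.5, 5.5, 330°): r_1=1.5529, r_2=3.0000, r_3=4.6587, r_4=2.8868, r_5=1.9319, r_6=0.5774, r_7=0.5176 — all match ✓
Only this pose fits every beam.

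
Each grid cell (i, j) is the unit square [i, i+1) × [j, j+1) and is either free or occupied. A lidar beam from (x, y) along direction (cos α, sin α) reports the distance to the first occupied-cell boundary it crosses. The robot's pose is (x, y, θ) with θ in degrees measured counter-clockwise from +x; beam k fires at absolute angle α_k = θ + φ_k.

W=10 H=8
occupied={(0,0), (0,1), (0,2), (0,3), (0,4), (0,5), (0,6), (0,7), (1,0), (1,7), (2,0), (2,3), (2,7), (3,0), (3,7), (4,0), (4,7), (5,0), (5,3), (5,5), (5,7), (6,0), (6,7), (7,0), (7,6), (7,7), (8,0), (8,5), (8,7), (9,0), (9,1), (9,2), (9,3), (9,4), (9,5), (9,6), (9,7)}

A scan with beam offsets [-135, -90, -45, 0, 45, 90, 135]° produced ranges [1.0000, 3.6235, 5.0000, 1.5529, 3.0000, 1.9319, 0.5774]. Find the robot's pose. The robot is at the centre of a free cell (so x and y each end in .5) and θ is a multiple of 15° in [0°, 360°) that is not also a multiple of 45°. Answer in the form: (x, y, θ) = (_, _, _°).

(x, y, θ) = (5.5, 1.5, 105°)

The pose lattice has 43·16 = 688 candidates. Test each by forward raycasting.
  (7.5, 5.5, 345°): beam 1 = 7.5056 ≠ 1.0000 ✗
  (2.5, 1.5, 255°): beam 1 = 3.0000 ≠ 1.0000 ✗
  (6.5, 1.5, 120°): beam 1 = 1.9319 ≠ 1.0000 ✗
  (4.5, 1.5, 255°): beam 1 = 6.3509 ≠ 1.0000 ✗
  …
  (5.5, 1.5, 105°): r_1=1.0000, r_2=3.6235, r_3=5.0000, r_4=1.5529, r_5=3.0000, r_6=1.9319, r_7=0.5774 — all match ✓
Unique over the lattice → pose = (5.5, 1.5, 105°).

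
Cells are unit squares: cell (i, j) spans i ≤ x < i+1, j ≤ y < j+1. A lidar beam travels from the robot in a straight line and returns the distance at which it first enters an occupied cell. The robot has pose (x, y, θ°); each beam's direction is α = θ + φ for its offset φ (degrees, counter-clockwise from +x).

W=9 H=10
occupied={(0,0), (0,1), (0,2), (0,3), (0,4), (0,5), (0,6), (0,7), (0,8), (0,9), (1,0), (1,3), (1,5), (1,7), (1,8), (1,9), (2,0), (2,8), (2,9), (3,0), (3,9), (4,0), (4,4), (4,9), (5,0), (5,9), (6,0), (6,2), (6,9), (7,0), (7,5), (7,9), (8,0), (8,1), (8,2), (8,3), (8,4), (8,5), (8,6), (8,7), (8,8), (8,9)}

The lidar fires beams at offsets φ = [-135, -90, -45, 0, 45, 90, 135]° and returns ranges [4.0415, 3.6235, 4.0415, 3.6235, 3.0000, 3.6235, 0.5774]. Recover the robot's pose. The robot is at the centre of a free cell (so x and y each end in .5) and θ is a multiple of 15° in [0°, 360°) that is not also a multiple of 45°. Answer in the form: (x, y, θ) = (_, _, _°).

(x, y, θ) = (4.5, 5.5, 105°)

Candidates: 48 free-cell centres × 16 headings = 768 poses. Raycast each; keep the one whose scan matches to 4 dp.
  (5.5, 1.5, 75°): beam 1 = 0.5774 ≠ 4.0415 ✗
  (5.5, 2.5, 255°): beam 1 = 1.7321 ≠ 4.0415 ✗
  (4.5, 8.5, 60°): beam 1 = 5.7956 ≠ 4.0415 ✗
  …
  (4.5, 5.5, 105°): r_1=4.0415, r_2=3.6235, r_3=4.0415, r_4=3.6235, r_5=3.0000, r_6=3.6235, r_7=0.5774 — all match ✓
Unique over the lattice → pose = (4.5, 5.5, 105°).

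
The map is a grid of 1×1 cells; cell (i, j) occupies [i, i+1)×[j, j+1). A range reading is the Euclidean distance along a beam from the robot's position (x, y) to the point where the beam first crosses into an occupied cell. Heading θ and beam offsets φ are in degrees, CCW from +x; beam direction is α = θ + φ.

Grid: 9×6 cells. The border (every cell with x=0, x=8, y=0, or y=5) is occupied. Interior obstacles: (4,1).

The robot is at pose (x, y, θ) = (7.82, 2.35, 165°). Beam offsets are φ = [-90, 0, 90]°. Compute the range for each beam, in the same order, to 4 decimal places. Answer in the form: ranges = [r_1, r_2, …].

ranges = [0.6955, 7.0606, 1.3976]

beam 1: φ=-90°, α=75°
  direction (0.2588, 0.9659); cell (7,2); t to first gridline: x 0.6955, y 0.6729 (then +3.8637 / +1.0353)
    (7,3) via y @ 0.6729
    (8,3) via x @ 0.6955  # hit
  → r_1 = 0.6955
beam 2: φ=0°, α=165°
  direction (-0.9659, 0.2588); cell (7,2); t to first gridline: x 0.8489, y 2.5114 (then +1.0353 / +3.8637)
    (6,2) via x @ 0.8489
    (5,2) via x @ 1.8842
    (5,3) via y @ 2.5114
    (4,3) via x @ 2.9195
    (3,3) via x @ 3.9548
    (2,3) via x @ 4.9900
    (1,3) via x @ 6.0253
    (1,4) via y @ 6.3751
    (0,4) via x @ 7.0606  # hit
  → r_2 = 7.0606
beam 3: φ=90°, α=255°
  direction (-0.2588, -0.9659); cell (7,2); t to first gridline: x 3.1682, y 0.3623 (then +3.8637 / +1.0353)
    (7,1) via y @ 0.3623
    (7,0) via y @ 1.3976  # hit
  → r_3 = 1.3976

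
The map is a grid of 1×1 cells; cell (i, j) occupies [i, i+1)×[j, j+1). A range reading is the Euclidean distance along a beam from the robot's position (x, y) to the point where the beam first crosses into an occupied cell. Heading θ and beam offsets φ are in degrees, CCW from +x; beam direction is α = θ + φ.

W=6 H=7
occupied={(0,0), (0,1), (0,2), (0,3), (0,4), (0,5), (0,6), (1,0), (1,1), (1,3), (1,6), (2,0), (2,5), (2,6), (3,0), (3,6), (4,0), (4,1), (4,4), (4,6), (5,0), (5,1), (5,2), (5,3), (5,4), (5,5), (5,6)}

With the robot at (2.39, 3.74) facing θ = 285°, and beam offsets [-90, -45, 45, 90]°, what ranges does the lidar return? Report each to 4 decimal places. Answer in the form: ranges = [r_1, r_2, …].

beam 1: φ=-90°, α=195°
  d=(-0.9659,-0.2588)  start (2,3)  tX=0.4038 tY=2.8591  stride 1/|dx|=1.0353 1/|dy|=3.8637
    cross x-line → (1,3), t=0.4038 (wall)
  → r_1 = 0.4038
beam 2: φ=-45°, α=240°
  d=(-0.5000,-0.8660)  start (2,3)  tX=0.7800 tY=0.8545  stride 1/|dx|=2.0000 1/|dy|=1.1547
    cross x-line → (1,3), t=0.7800 (wall)
  → r_2 = 0.7800
beam 3: φ=45°, α=330°
  d=(0.8660,-0.5000)  start (2,3)  tX=0.7044 tY=1.4800  stride 1/|dx|=1.1547 1/|dy|=2.0000
    cross x-line → (3,3), t=0.7044
    cross y-line → (3,2), t=1.4800
    cross x-line → (4,2), t=1.8591
    cross x-line → (5,2), t=3.0138 (wall)
  → r_3 = 3.0138
beam 4: φ=90°, α=15°
  d=(0.9659,0.2588)  start (2,3)  tX=0.6315 tY=1.0046  stride 1/|dx|=1.0353 1/|dy|=3.8637
    cross x-line → (3,3), t=0.6315
    cross y-line → (3,4), t=1.0046
    cross x-line → (4,4), t=1.6668 (wall)
  → r_4 = 1.6668

ranges = [0.4038, 0.7800, 3.0138, 1.6668]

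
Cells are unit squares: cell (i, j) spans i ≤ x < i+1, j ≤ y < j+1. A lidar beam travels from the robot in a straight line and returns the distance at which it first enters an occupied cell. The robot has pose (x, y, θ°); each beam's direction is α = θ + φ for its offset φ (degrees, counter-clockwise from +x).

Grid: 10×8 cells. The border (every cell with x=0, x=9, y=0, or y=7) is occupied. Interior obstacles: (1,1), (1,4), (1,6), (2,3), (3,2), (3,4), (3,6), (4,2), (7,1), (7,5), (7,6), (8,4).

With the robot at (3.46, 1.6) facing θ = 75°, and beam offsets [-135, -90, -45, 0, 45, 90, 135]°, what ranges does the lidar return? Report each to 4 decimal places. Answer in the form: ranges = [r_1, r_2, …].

ranges = [0.6928, 2.3182, 0.8000, 0.4141, 0.4619, 1.5115, 1.2000]

beam 1: φ=-135°, α=300°
  cosα=0.5000 sinα=-0.8660 | (3,1) | tMaxX 1.0800 tMaxY 0.6928 | tΔX 2.0000 tΔY 1.1547
    t=0.6928 [y] (3,0) — stop
  → r_1 = 0.6928
beam 2: φ=-90°, α=345°
  cosα=0.9659 sinα=-0.2588 | (3,1) | tMaxX 0.5590 tMaxY 2.3182 | tΔX 1.0353 tΔY 3.8637
    t=0.5590 [x] (4,1)
    t=1.5943 [x] (5,1)
    t=2.3182 [y] (5,0) — stop
  → r_2 = 2.3182
beam 3: φ=-45°, α=30°
  cosα=0.8660 sinα=0.5000 | (3,1) | tMaxX 0.6235 tMaxY 0.8000 | tΔX 1.1547 tΔY 2.0000
    t=0.6235 [x] (4,1)
    t=0.8000 [y] (4,2) — stop
  → r_3 = 0.8000
beam 4: φ=0°, α=75°
  cosα=0.2588 sinα=0.9659 | (3,1) | tMaxX 2.0864 tMaxY 0.4141 | tΔX 3.8637 tΔY 1.0353
    t=0.4141 [y] (3,2) — stop
  → r_4 = 0.4141
beam 5: φ=45°, α=120°
  cosα=-0.5000 sinα=0.8660 | (3,1) | tMaxX 0.9200 tMaxY 0.4619 | tΔX 2.0000 tΔY 1.1547
    t=0.4619 [y] (3,2) — stop
  → r_5 = 0.4619
beam 6: φ=90°, α=165°
  cosα=-0.9659 sinα=0.2588 | (3,1) | tMaxX 0.4762 tMaxY 1.5455 | tΔX 1.0353 tΔY 3.8637
    t=0.4762 [x] (2,1)
    t=1.5115 [x] (1,1) — stop
  → r_6 = 1.5115
beam 7: φ=135°, α=210°
  cosα=-0.8660 sinα=-0.5000 | (3,1) | tMaxX 0.5312 tMaxY 1.2000 | tΔX 1.1547 tΔY 2.0000
    t=0.5312 [x] (2,1)
    t=1.2000 [y] (2,0) — stop
  → r_7 = 1.2000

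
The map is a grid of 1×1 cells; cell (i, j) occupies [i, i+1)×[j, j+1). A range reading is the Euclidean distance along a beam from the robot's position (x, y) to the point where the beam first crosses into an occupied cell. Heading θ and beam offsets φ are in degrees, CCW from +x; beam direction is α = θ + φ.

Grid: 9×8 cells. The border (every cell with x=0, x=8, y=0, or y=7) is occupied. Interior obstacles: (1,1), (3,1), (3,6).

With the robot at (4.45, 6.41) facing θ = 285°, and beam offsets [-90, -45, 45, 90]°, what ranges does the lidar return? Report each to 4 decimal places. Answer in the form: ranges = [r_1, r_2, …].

ranges = [0.4659, 5.0922, 4.0992, 2.2796]

beam 1: φ=-90°, α=195°
  direction (-0.9659, -0.2588); cell (4,6); t to first gridline: x 0.4659, y 1.5841 (then +1.0353 / +3.8637)
    (3,6) via x @ 0.4659  # hit
  → r_1 = 0.4659
beam 2: φ=-45°, α=240°
  direction (-0.5000, -0.8660); cell (4,6); t to first gridline: x 0.9000, y 0.4734 (then +2.0000 / +1.1547)
    (4,5) via y @ 0.4734
    (3,5) via x @ 0.9000
    (3,4) via y @ 1.6281
    (3,3) via y @ 2.7828
    (2,3) via x @ 2.9000
    (2,2) via y @ 3.9375
    (1,2) via x @ 4.9000
    (1,1) via y @ 5.0922  # hit
  → r_2 = 5.0922
beam 3: φ=45°, α=330°
  direction (0.8660, -0.5000); cell (4,6); t to first gridline: x 0.6351, y 0.8200 (then +1.1547 / +2.0000)
    (5,6) via x @ 0.6351
    (5,5) via y @ 0.8200
    (6,5) via x @ 1.7898
    (6,4) via y @ 2.8200
    (7,4) via x @ 2.9445
    (8,4) via x @ 4.0992  # hit
  → r_3 = 4.0992
beam 4: φ=90°, α=15°
  direction (0.9659, 0.2588); cell (4,6); t to first gridline: x 0.5694, y 2.2796 (then +1.0353 / +3.8637)
    (5,6) via x @ 0.5694
    (6,6) via x @ 1.6047
    (6,7) via y @ 2.2796  # hit
  → r_4 = 2.2796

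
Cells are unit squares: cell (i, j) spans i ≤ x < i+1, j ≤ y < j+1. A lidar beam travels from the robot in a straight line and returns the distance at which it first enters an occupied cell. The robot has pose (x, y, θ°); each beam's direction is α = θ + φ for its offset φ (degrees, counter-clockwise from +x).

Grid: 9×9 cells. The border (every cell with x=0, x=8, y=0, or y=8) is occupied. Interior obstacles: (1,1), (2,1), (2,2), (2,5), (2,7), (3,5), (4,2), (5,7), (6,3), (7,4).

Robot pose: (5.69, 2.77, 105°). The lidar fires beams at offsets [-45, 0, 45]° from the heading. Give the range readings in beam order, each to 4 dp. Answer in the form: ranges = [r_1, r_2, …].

ranges = [0.6200, 5.4145, 5.4155]

beam 1: φ=-45°, α=60°
  direction (0.5000, 0.8660); cell (5,2); t to first gridline: x 0.6200, y 0.2656 (then +2.0000 / +1.1547)
    (5,3) via y @ 0.2656
    (6,3) via x @ 0.6200  # hit
  → r_1 = 0.6200
beam 2: φ=0°, α=105°
  direction (-0.2588, 0.9659); cell (5,2); t to first gridline: x 2.6660, y 0.2381 (then +3.8637 / +1.0353)
    (5,3) via y @ 0.2381
    (5,4) via y @ 1.2734
    (5,5) via y @ 2.3087
    (4,5) via x @ 2.6660
    (4,6) via y @ 3.3439
    (4,7) via y @ 4.3792
    (4,8) via y @ 5.4145  # hit
  → r_2 = 5.4145
beam 3: φ=45°, α=150°
  direction (-0.8660, 0.5000); cell (5,2); t to first gridline: x 0.7967, y 0.4600 (then +1.1547 / +2.0000)
    (5,3) via y @ 0.4600
    (4,3) via x @ 0.7967
    (3,3) via x @ 1.9514
    (3,4) via y @ 2.4600
    (2,4) via x @ 3.1061
    (1,4) via x @ 4.2608
    (1,5) via y @ 4.4600
    (0,5) via x @ 5.4155  # hit
  → r_3 = 5.4155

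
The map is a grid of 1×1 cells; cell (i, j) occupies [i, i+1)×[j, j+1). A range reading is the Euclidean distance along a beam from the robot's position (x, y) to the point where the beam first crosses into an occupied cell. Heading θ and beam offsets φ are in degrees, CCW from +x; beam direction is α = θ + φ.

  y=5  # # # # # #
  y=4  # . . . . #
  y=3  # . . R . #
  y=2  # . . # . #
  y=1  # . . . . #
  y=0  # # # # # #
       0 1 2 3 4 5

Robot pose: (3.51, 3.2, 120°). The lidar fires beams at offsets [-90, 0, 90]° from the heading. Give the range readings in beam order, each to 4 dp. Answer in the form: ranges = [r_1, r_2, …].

ranges = [1.7205, 2.0785, 0.4000]

beam 1: φ=-90°, α=30°
  direction (0.8660, 0.5000); cell (3,3); t to first gridline: x 0.5658, y 1.6000 (then +1.1547 / +2.0000)
    (4,3) via x @ 0.5658
    (4,4) via y @ 1.6000
    (5,4) via x @ 1.7205  # hit
  → r_1 = 1.7205
beam 2: φ=0°, α=120°
  direction (-0.5000, 0.8660); cell (3,3); t to first gridline: x 1.0200, y 0.9238 (then +2.0000 / +1.1547)
    (3,4) via y @ 0.9238
    (2,4) via x @ 1.0200
    (2,5) via y @ 2.0785  # hit
  → r_2 = 2.0785
beam 3: φ=90°, α=210°
  direction (-0.8660, -0.5000); cell (3,3); t to first gridline: x 0.5889, y 0.4000 (then +1.1547 / +2.0000)
    (3,2) via y @ 0.4000  # hit
  → r_3 = 0.4000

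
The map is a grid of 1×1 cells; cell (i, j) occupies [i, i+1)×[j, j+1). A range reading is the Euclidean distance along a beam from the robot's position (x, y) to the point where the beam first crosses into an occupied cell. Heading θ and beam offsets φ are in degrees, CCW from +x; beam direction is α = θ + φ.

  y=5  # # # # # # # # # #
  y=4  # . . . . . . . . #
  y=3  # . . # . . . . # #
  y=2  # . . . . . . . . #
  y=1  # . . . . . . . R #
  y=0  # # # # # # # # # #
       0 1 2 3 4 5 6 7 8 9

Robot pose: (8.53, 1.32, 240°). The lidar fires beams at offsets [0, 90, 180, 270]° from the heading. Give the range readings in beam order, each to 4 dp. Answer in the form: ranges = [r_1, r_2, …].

ranges = [0.3695, 0.5427, 0.9400, 5.2308]

beam 1: φ=0°, α=240°
  dir = (cos 240°, sin 240°) = (-0.5000, -0.8660); from cell (8,1)
  next x-line at t=1.0600, next y-line at t=0.3695; Δt_x=2.0000, Δt_y=1.1547
    y: enter (8,0) at t=0.3695 ← occupied
  → r_1 = 0.3695
beam 2: φ=90°, α=330°
  dir = (cos 330°, sin 330°) = (0.8660, -0.5000); from cell (8,1)
  next x-line at t=0.5427, next y-line at t=0.6400; Δt_x=1.1547, Δt_y=2.0000
    x: enter (9,1) at t=0.5427 ← occupied
  → r_2 = 0.5427
beam 3: φ=180°, α=60°
  dir = (cos 60°, sin 60°) = (0.5000, 0.8660); from cell (8,1)
  next x-line at t=0.9400, next y-line at t=0.7852; Δt_x=2.0000, Δt_y=1.1547
    y: enter (8,2) at t=0.7852
    x: enter (9,2) at t=0.9400 ← occupied
  → r_3 = 0.9400
beam 4: φ=270°, α=150°
  dir = (cos 150°, sin 150°) = (-0.8660, 0.5000); from cell (8,1)
  next x-line at t=0.6120, next y-line at t=1.3600; Δt_x=1.1547, Δt_y=2.0000
    x: enter (7,1) at t=0.6120
    y: enter (7,2) at t=1.3600
    x: enter (6,2) at t=1.7667
    x: enter (5,2) at t=2.9214
    y: enter (5,3) at t=3.3600
    x: enter (4,3) at t=4.0761
    x: enter (3,3) at t=5.2308 ← occupied
  → r_4 = 5.2308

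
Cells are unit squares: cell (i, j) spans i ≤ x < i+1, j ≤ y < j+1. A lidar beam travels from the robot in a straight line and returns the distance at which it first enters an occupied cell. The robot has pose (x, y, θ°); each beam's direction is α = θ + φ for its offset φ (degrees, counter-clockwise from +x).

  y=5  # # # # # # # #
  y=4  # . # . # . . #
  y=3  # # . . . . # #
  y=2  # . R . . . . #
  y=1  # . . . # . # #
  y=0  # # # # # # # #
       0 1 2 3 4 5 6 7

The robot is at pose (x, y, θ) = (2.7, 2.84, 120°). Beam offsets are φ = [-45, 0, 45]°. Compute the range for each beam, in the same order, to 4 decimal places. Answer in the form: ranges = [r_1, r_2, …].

ranges = [2.2362, 1.3395, 0.7247]

beam 1: φ=-45°, α=75°
  d=(0.2588,0.9659)  start (2,2)  tX=1.1591 tY=0.1656  stride 1/|dx|=3.8637 1/|dy|=1.0353
    cross y-line → (2,3), t=0.1656
    cross x-line → (3,3), t=1.1591
    cross y-line → (3,4), t=1.2009
    cross y-line → (3,5), t=2.2362 (wall)
  → r_1 = 2.2362
beam 2: φ=0°, α=120°
  d=(-0.5000,0.8660)  start (2,2)  tX=1.4000 tY=0.1848  stride 1/|dx|=2.0000 1/|dy|=1.1547
    cross y-line → (2,3), t=0.1848
    cross y-line → (2,4), t=1.3395 (wall)
  → r_2 = 1.3395
beam 3: φ=45°, α=165°
  d=(-0.9659,0.2588)  start (2,2)  tX=0.7247 tY=0.6182  stride 1/|dx|=1.0353 1/|dy|=3.8637
    cross y-line → (2,3), t=0.6182
    cross x-line → (1,3), t=0.7247 (wall)
  → r_3 = 0.7247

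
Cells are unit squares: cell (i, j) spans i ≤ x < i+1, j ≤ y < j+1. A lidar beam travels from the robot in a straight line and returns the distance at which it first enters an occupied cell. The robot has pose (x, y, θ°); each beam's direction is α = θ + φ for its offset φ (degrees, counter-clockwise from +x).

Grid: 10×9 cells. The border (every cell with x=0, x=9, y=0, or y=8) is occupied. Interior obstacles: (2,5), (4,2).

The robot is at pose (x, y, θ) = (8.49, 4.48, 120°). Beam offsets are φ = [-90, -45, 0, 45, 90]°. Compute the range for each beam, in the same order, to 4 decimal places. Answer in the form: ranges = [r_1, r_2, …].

ranges = [0.5889, 1.9705, 4.0645, 5.6837, 4.0299]

beam 1: φ=-90°, α=30°
  cosα=0.8660 sinα=0.5000 | (8,4) | tMaxX 0.5889 tMaxY 1.0400 | tΔX 1.1547 tΔY 2.0000
    t=0.5889 [x] (9,4) — stop
  → r_1 = 0.5889
beam 2: φ=-45°, α=75°
  cosα=0.2588 sinα=0.9659 | (8,4) | tMaxX 1.9705 tMaxY 0.5383 | tΔX 3.8637 tΔY 1.0353
    t=0.5383 [y] (8,5)
    t=1.5736 [y] (8,6)
    t=1.9705 [x] (9,6) — stop
  → r_2 = 1.9705
beam 3: φ=0°, α=120°
  cosα=-0.5000 sinα=0.8660 | (8,4) | tMaxX 0.9800 tMaxY 0.6004 | tΔX 2.0000 tΔY 1.1547
    t=0.6004 [y] (8,5)
    t=0.9800 [x] (7,5)
    t=1.7551 [y] (7,6)
    t=2.9098 [y] (7,7)
    t=2.9800 [x] (6,7)
    t=4.0645 [y] (6,8) — stop
  → r_3 = 4.0645
beam 4: φ=45°, α=165°
  cosα=-0.9659 sinα=0.2588 | (8,4) | tMaxX 0.5073 tMaxY 2.0091 | tΔX 1.0353 tΔY 3.8637
    t=0.5073 [x] (7,4)
    t=1.5426 [x] (6,4)
    t=2.0091 [y] (6,5)
    t=2.5778 [x] (5,5)
    t=3.6131 [x] (4,5)
    t=4.6484 [x] (3,5)
    t=5.6837 [x] (2,5) — stop
  → r_4 = 5.6837
beam 5: φ=90°, α=210°
  cosα=-0.8660 sinα=-0.5000 | (8,4) | tMaxX 0.5658 tMaxY 0.9600 | tΔX 1.1547 tΔY 2.0000
    t=0.5658 [x] (7,4)
    t=0.9600 [y] (7,3)
    t=1.7205 [x] (6,3)
    t=2.8752 [x] (5,3)
    t=2.9600 [y] (5,2)
    t=4.0299 [x] (4,2) — stop
  → r_5 = 4.0299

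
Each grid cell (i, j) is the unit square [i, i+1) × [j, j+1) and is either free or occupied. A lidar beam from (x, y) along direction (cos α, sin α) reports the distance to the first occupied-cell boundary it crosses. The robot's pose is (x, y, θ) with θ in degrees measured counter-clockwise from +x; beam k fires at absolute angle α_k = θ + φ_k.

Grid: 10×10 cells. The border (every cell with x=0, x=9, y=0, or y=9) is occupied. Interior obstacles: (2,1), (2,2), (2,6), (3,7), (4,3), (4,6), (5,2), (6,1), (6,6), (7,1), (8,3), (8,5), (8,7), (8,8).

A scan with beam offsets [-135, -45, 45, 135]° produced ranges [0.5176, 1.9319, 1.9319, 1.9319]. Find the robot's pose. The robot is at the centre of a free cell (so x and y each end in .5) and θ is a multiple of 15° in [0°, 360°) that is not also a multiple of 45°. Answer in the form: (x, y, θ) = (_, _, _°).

Candidates: 50 free-cell centres × 16 headings = 800 poses. Raycast each; keep the one whose scan matches to 4 dp.
  (1.5, 8.5, 285°): beam 1 = 0.5774 ≠ 0.5176 ✗
  (8.5, 1.5, 60°): beam 2 = 0.5176 ≠ 1.9319 ✗
  (4.5, 8.5, 30°): beam 1 = 1.5529 ≠ 0.5176 ✗
  (1.5, 2.5, 210°): beam 1 = 3.6235 ≠ 0.5176 ✗
  …
  (5.5, 8.5, 240°): r_1=0.5176, r_2=1.9319, r_3=1.9319, r_4=1.9319 — all match ✓
Unique over the lattice → pose = (5.5, 8.5, 240°).

(x, y, θ) = (5.5, 8.5, 240°)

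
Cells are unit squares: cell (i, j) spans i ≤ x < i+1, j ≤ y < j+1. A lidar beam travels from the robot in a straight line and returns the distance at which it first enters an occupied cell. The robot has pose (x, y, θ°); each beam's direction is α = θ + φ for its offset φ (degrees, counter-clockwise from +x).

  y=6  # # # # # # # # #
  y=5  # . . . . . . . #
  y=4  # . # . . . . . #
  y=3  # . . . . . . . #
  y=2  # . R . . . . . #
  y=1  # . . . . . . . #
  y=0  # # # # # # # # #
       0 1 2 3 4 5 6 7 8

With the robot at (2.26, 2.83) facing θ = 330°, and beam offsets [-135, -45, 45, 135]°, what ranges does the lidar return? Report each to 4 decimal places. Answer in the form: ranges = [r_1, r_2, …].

ranges = [1.3044, 1.8946, 5.9425, 3.2818]

beam 1: φ=-135°, α=195°
  direction (-0.9659, -0.2588); cell (2,2); t to first gridline: x 0.2692, y 3.2069 (then +1.0353 / +3.8637)
    (1,2) via x @ 0.2692
    (0,2) via x @ 1.3044  # hit
  → r_1 = 1.3044
beam 2: φ=-45°, α=285°
  direction (0.2588, -0.9659); cell (2,2); t to first gridline: x 2.8591, y 0.8593 (then +3.8637 / +1.0353)
    (2,1) via y @ 0.8593
    (2,0) via y @ 1.8946  # hit
  → r_2 = 1.8946
beam 3: φ=45°, α=15°
  direction (0.9659, 0.2588); cell (2,2); t to first gridline: x 0.7661, y 0.6568 (then +1.0353 / +3.8637)
    (2,3) via y @ 0.6568
    (3,3) via x @ 0.7661
    (4,3) via x @ 1.8014
    (5,3) via x @ 2.8367
    (6,3) via x @ 3.8719
    (6,4) via y @ 4.5205
    (7,4) via x @ 4.9072
    (8,4) via x @ 5.9425  # hit
  → r_3 = 5.9425
beam 4: φ=135°, α=105°
  direction (-0.2588, 0.9659); cell (2,2); t to first gridline: x 1.0046, y 0.1760 (then +3.8637 / +1.0353)
    (2,3) via y @ 0.1760
    (1,3) via x @ 1.0046
    (1,4) via y @ 1.2113
    (1,5) via y @ 2.2465
    (1,6) via y @ 3.2818  # hit
  → r_4 = 3.2818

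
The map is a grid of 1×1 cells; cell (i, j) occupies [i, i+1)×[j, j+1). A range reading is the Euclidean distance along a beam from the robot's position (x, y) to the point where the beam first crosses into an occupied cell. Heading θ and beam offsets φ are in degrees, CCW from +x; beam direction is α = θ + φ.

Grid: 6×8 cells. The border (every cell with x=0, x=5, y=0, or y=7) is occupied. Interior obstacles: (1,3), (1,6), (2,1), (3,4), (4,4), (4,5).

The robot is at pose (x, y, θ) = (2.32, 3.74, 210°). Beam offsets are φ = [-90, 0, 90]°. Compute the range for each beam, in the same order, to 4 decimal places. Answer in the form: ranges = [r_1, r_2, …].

ranges = [2.6096, 0.3695, 3.1639]

beam 1: φ=-90°, α=120°
  dir = (cos 120°, sin 120°) = (-0.5000, 0.8660); from cell (2,3)
  next x-line at t=0.6400, next y-line at t=0.3002; Δt_x=2.0000, Δt_y=1.1547
    y: enter (2,4) at t=0.3002
    x: enter (1,4) at t=0.6400
    y: enter (1,5) at t=1.4549
    y: enter (1,6) at t=2.6096 ← occupied
  → r_1 = 2.6096
beam 2: φ=0°, α=210°
  dir = (cos 210°, sin 210°) = (-0.8660, -0.5000); from cell (2,3)
  next x-line at t=0.3695, next y-line at t=1.4800; Δt_x=1.1547, Δt_y=2.0000
    x: enter (1,3) at t=0.3695 ← occupied
  → r_2 = 0.3695
beam 3: φ=90°, α=300°
  dir = (cos 300°, sin 300°) = (0.5000, -0.8660); from cell (2,3)
  next x-line at t=1.3600, next y-line at t=0.8545; Δt_x=2.0000, Δt_y=1.1547
    y: enter (2,2) at t=0.8545
    x: enter (3,2) at t=1.3600
    y: enter (3,1) at t=2.0092
    y: enter (3,0) at t=3.1639 ← occupied
  → r_3 = 3.1639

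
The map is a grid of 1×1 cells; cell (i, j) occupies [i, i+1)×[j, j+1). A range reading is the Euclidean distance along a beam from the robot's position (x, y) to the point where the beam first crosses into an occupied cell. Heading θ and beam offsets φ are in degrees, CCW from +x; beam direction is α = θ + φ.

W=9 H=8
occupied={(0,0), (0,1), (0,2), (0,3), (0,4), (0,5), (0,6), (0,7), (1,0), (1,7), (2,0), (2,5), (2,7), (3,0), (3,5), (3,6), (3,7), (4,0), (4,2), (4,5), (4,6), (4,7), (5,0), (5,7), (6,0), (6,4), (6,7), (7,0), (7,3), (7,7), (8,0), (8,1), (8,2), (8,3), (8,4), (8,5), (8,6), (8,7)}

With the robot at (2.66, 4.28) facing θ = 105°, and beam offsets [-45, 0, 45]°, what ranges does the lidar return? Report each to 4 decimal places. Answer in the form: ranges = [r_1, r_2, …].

ranges = [0.8314, 0.7454, 1.9168]

beam 1: φ=-45°, α=60°
  cosα=0.5000 sinα=0.8660 | (2,4) | tMaxX 0.6800 tMaxY 0.8314 | tΔX 2.0000 tΔY 1.1547
    t=0.6800 [x] (3,4)
    t=0.8314 [y] (3,5) — stop
  → r_1 = 0.8314
beam 2: φ=0°, α=105°
  cosα=-0.2588 sinα=0.9659 | (2,4) | tMaxX 2.5500 tMaxY 0.7454 | tΔX 3.8637 tΔY 1.0353
    t=0.7454 [y] (2,5) — stop
  → r_2 = 0.7454
beam 3: φ=45°, α=150°
  cosα=-0.8660 sinα=0.5000 | (2,4) | tMaxX 0.7621 tMaxY 1.4400 | tΔX 1.1547 tΔY 2.0000
    t=0.7621 [x] (1,4)
    t=1.4400 [y] (1,5)
    t=1.9168 [x] (0,5) — stop
  → r_3 = 1.9168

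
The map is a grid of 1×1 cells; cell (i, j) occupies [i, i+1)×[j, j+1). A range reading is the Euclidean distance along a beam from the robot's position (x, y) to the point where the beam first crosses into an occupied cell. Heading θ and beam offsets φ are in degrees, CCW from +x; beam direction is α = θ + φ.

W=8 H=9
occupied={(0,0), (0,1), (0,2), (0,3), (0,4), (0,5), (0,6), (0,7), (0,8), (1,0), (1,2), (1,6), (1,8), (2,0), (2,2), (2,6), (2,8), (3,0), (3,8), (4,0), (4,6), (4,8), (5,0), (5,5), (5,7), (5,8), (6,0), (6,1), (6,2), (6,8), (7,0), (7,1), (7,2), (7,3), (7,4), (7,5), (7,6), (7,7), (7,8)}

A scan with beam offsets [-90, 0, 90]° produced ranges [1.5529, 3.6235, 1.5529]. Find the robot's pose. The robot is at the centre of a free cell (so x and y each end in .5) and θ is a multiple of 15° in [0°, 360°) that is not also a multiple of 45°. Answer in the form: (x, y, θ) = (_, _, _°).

(x, y, θ) = (1.5, 4.5, 15°)

Enumerate (i+0.5, j+0.5, θ) over the 33 free cells and 16 admissible headings. For each, cast all 3 beams and compare to the given ranges.
  (3.5, 6.5, 30°): beam 1 = 5.0000 ≠ 1.5529 ✗
  (6.5, 6.5, 330°): beam 1 = 1.0000 ≠ 1.5529 ✗
  (3.5, 3.5, 150°): beam 1 = 2.8868 ≠ 1.5529 ✗
  (1.5, 3.5, 345°): beam 1 = 0.5176 ≠ 1.5529 ✗
  …
  (1.5, 4.5, 15°): r_1=1.5529, r_2=3.6235, r_3=1.5529 — all match ✓
Only this pose fits every beam.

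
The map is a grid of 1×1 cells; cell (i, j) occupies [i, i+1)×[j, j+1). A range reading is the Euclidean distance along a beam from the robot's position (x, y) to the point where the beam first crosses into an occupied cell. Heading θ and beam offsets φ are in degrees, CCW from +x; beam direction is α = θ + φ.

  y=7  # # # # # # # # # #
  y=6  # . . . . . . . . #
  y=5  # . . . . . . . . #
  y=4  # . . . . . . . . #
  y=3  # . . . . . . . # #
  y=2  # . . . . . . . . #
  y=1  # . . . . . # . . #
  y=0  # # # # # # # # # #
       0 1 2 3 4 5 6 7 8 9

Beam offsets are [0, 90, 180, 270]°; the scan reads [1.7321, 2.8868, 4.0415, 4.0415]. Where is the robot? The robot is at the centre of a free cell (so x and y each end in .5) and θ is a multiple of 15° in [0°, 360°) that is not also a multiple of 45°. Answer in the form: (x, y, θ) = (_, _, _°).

(x, y, θ) = (2.5, 3.5, 150°)

The pose lattice has 46·16 = 736 candidates. Test each by forward raycasting.
  (3.5, 1.5, 120°): beam 1 = 5.0000 ≠ 1.7321 ✗
  (7.5, 1.5, 210°): beam 1 = 0.5774 ≠ 1.7321 ✗
  (5.5, 1.5, 240°): beam 1 = 0.5774 ≠ 1.7321 ✗
  …
  (2.5, 3.5, 150°): r_1=1.7321, r_2=2.8868, r_3=4.0415, r_4=4.0415 — all match ✓
Only this pose fits every beam.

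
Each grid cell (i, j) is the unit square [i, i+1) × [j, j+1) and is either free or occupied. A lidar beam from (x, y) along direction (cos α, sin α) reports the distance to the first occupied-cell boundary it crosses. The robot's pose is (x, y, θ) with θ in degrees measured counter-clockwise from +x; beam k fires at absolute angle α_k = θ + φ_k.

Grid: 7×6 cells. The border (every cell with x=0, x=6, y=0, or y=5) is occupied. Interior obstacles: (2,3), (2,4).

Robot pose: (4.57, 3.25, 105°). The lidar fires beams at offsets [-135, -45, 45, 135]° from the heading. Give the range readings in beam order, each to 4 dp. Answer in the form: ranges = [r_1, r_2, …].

beam 1: φ=-135°, α=330°
  direction (0.8660, -0.5000); cell (4,3); t to first gridline: x 0.4965, y 0.5000 (then +1.1547 / +2.0000)
    (5,3) via x @ 0.4965
    (5,2) via y @ 0.5000
    (6,2) via x @ 1.6512  # hit
  → r_1 = 1.6512
beam 2: φ=-45°, α=60°
  direction (0.5000, 0.8660); cell (4,3); t to first gridline: x 0.8600, y 0.8660 (then +2.0000 / +1.1547)
    (5,3) via x @ 0.8600
    (5,4) via y @ 0.8660
    (5,5) via y @ 2.0207  # hit
  → r_2 = 2.0207
beam 3: φ=45°, α=150°
  direction (-0.8660, 0.5000); cell (4,3); t to first gridline: x 0.6582, y 1.5000 (then +1.1547 / +2.0000)
    (3,3) via x @ 0.6582
    (3,4) via y @ 1.5000
    (2,4) via x @ 1.8129  # hit
  → r_3 = 1.8129
beam 4: φ=135°, α=240°
  direction (-0.5000, -0.8660); cell (4,3); t to first gridline: x 1.1400, y 0.2887 (then +2.0000 / +1.1547)
    (4,2) via y @ 0.2887
    (3,2) via x @ 1.1400
    (3,1) via y @ 1.4434
    (3,0) via y @ 2.5981  # hit
  → r_4 = 2.5981

ranges = [1.6512, 2.0207, 1.8129, 2.5981]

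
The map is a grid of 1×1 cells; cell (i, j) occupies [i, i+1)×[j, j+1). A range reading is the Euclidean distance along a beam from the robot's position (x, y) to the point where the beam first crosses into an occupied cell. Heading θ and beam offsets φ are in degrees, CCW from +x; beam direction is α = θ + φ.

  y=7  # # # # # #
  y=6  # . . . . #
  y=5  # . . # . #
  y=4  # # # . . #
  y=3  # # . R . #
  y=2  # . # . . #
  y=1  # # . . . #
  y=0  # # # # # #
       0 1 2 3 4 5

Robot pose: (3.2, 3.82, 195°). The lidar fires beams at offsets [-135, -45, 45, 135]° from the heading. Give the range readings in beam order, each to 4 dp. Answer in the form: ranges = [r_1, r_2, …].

beam 1: φ=-135°, α=60°
  cosα=0.5000 sinα=0.8660 | (3,3) | tMaxX 1.6000 tMaxY 0.2078 | tΔX 2.0000 tΔY 1.1547
    t=0.2078 [y] (3,4)
    t=1.3625 [y] (3,5) — stop
  → r_1 = 1.3625
beam 2: φ=-45°, α=150°
  cosα=-0.8660 sinα=0.5000 | (3,3) | tMaxX 0.2309 tMaxY 0.3600 | tΔX 1.1547 tΔY 2.0000
    t=0.2309 [x] (2,3)
    t=0.3600 [y] (2,4) — stop
  → r_2 = 0.3600
beam 3: φ=45°, α=240°
  cosα=-0.5000 sinα=-0.8660 | (3,3) | tMaxX 0.4000 tMaxY 0.9469 | tΔX 2.0000 tΔY 1.1547
    t=0.4000 [x] (2,3)
    t=0.9469 [y] (2,2) — stop
  → r_3 = 0.9469
beam 4: φ=135°, α=330°
  cosα=0.8660 sinα=-0.5000 | (3,3) | tMaxX 0.9238 tMaxY 1.6400 | tΔX 1.1547 tΔY 2.0000
    t=0.9238 [x] (4,3)
    t=1.6400 [y] (4,2)
    t=2.0785 [x] (5,2) — stop
  → r_4 = 2.0785

ranges = [1.3625, 0.3600, 0.9469, 2.0785]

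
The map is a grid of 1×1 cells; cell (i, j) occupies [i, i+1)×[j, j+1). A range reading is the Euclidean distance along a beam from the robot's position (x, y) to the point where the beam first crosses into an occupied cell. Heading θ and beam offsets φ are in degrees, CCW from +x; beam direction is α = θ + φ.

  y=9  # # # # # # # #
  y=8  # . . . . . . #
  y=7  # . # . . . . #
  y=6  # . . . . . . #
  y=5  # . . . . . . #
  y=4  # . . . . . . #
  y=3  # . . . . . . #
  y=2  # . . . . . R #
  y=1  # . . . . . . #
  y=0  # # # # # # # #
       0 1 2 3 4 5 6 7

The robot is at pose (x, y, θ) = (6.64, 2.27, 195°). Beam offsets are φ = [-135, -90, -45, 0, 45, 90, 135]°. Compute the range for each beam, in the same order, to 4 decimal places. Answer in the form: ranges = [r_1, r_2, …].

beam 1: φ=-135°, α=60°
  dir = (cos 60°, sin 60°) = (0.5000, 0.8660); from cell (6,2)
  next x-line at t=0.7200, next y-line at t=0.8429; Δt_x=2.0000, Δt_y=1.1547
    x: enter (7,2) at t=0.7200 ← occupied
  → r_1 = 0.7200
beam 2: φ=-90°, α=105°
  dir = (cos 105°, sin 105°) = (-0.2588, 0.9659); from cell (6,2)
  next x-line at t=2.4728, next y-line at t=0.7558; Δt_x=3.8637, Δt_y=1.0353
    y: enter (6,3) at t=0.7558
    y: enter (6,4) at t=1.7910
    x: enter (5,4) at t=2.4728
    y: enter (5,5) at t=2.8263
    y: enter (5,6) at t=3.8616
    y: enter (5,7) at t=4.8969
    y: enter (5,8) at t=5.9321
    x: enter (4,8) at t=6.3365
    y: enter (4,9) at t=6.9674 ← occupied
  → r_2 = 6.9674
beam 3: φ=-45°, α=150°
  dir = (cos 150°, sin 150°) = (-0.8660, 0.5000); from cell (6,2)
  next x-line at t=0.7390, next y-line at t=1.4600; Δt_x=1.1547, Δt_y=2.0000
    x: enter (5,2) at t=0.7390
    y: enter (5,3) at t=1.4600
    x: enter (4,3) at t=1.8937
    x: enter (3,3) at t=3.0484
    y: enter (3,4) at t=3.4600
    x: enter (2,4) at t=4.2031
    x: enter (1,4) at t=5.3578
    y: enter (1,5) at t=5.4600
    x: enter (0,5) at t=6.5125 ← occupied
  → r_3 = 6.5125
beam 4: φ=0°, α=195°
  dir = (cos 195°, sin 195°) = (-0.9659, -0.2588); from cell (6,2)
  next x-line at t=0.6626, next y-line at t=1.0432; Δt_x=1.0353, Δt_y=3.8637
    x: enter (5,2) at t=0.6626
    y: enter (5,1) at t=1.0432
    x: enter (4,1) at t=1.6979
    x: enter (3,1) at t=2.7331
    x: enter (2,1) at t=3.7684
    x: enter (1,1) at t=4.8037
    y: enter (1,0) at t=4.9069 ← occupied
  → r_4 = 4.9069
beam 5: φ=45°, α=240°
  dir = (cos 240°, sin 240°) = (-0.5000, -0.8660); from cell (6,2)
  next x-line at t=1.2800, next y-line at t=0.3118; Δt_x=2.0000, Δt_y=1.1547
    y: enter (6,1) at t=0.3118
    x: enter (5,1) at t=1.2800
    y: enter (5,0) at t=1.4665 ← occupied
  → r_5 = 1.4665
beam 6: φ=90°, α=285°
  dir = (cos 285°, sin 285°) = (0.2588, -0.9659); from cell (6,2)
  next x-line at t=1.3909, next y-line at t=0.2795; Δt_x=3.8637, Δt_y=1.0353
    y: enter (6,1) at t=0.2795
    y: enter (6,0) at t=1.3148 ← occupied
  → r_6 = 1.3148
beam 7: φ=135°, α=330°
  dir = (cos 330°, sin 330°) = (0.8660, -0.5000); from cell (6,2)
  next x-line at t=0.4157, next y-line at t=0.5400; Δt_x=1.1547, Δt_y=2.0000
    x: enter (7,2) at t=0.4157 ← occupied
  → r_7 = 0.4157

ranges = [0.7200, 6.9674, 6.5125, 4.9069, 1.4665, 1.3148, 0.4157]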